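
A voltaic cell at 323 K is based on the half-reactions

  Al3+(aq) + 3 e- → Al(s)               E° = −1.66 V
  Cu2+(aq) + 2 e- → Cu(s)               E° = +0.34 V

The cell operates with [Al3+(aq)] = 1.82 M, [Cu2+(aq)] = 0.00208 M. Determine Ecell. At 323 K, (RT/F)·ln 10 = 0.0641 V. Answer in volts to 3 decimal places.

Since E°(Cu²⁺/Cu) > E°(Al³⁺/Al), Cu²⁺/Cu serves as the cathode.
E°cell = E°cat − E°an = +0.34 − (−1.66) = +2.00 V; n = 6.
For the overall reaction 3 Cu2+(aq) + 2 Al(s) → 3 Cu(s) + 2 Al3+(aq), Q = [Al3+(aq)]^2 / [Cu2+(aq)]^3 = 3.68×10^8, giving log Q = 8.566.
E = E° − (0.0641/n)·log Q = +2.00 − (0.0641/6)(8.566) = +1.908 V.

+1.908 V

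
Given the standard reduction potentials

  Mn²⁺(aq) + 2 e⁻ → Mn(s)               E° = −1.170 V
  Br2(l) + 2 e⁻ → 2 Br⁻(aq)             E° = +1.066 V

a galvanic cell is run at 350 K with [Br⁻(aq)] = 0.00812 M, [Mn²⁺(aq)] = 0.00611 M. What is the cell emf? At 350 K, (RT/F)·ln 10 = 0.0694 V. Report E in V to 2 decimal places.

+2.46 V

The Br₂/Br⁻ couple has the more positive E°, so it is the cathode; Mn²⁺/Mn is the anode.
E°cell = E°cat − E°an = +1.066 − (−1.170) = +2.236 V; n = 2.
The balanced reaction is Br2(l) + Mn(s) → 2 Br⁻(aq) + Mn²⁺(aq), so Q = [Br⁻(aq)]^2·[Mn²⁺(aq)] = 4.03×10^−7 and log Q = −6.395.
By the Nernst equation, E = +2.236 − (0.0694/2)·(−6.395) = +2.46 V.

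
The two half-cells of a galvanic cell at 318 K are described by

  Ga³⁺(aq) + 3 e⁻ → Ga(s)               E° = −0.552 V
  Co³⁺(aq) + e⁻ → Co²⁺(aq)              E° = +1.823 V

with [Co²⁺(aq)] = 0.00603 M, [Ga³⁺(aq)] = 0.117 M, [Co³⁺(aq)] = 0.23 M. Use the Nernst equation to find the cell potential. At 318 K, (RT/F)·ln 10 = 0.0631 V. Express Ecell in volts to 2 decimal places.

Since E°(Co³⁺/Co²⁺) > E°(Ga³⁺/Ga), Co³⁺/Co²⁺ serves as the cathode.
The standard potential is +1.823 − (−0.552) = +2.375 V and the balanced reaction transfers n = 3 electrons.
The balanced reaction is 3 Co³⁺(aq) + Ga(s) → 3 Co²⁺(aq) + Ga³⁺(aq), so Q = ([Co²⁺(aq)]^3·[Ga³⁺(aq)]) / [Co³⁺(aq)]^3 = 2.11×10^−6 and log Q = −5.676.
E = E° − (0.0631/n)·log Q = +2.375 − (0.0631/3)(−5.676) = +2.49 V.

+2.49 V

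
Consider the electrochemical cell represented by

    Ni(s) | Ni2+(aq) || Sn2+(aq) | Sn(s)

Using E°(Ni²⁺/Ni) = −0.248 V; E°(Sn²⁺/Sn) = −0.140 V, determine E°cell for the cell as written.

By convention the left-hand electrode in cell notation is the anode (oxidation) and the right-hand electrode is the cathode (reduction).
E°cell = E°(right) − E°(left) = −0.140 − (−0.248) = +0.108 V.

+0.108 V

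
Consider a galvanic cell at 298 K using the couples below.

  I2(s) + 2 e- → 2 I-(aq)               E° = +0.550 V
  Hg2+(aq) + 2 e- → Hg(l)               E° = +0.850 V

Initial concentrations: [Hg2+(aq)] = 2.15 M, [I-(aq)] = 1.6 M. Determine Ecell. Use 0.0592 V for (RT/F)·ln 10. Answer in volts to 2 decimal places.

+0.32 V

Since E°(Hg²⁺/Hg) > E°(I₂/I⁻), Hg²⁺/Hg serves as the cathode.
E°cell = E°cat − E°an = +0.850 − (+0.550) = +0.300 V; n = 2.
Balancing gives Hg2+(aq) + 2 I-(aq) → Hg(l) + I2(s); hence Q = 1 / ([Hg2+(aq)]·[I-(aq)]^2) = 0.182 (log Q = −0.741).
Applying E = E° − (RT ln10/nF)·log Q gives +0.300 − (0.0592/2)(−0.741) = +0.32 V.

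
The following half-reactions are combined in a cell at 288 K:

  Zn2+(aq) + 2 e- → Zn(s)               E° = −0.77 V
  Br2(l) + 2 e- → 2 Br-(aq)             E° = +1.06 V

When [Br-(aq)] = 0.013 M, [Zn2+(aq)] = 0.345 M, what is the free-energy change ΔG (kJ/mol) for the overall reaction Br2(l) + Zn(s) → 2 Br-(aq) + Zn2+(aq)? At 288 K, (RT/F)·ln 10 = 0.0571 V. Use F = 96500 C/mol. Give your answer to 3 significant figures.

−377 kJ/mol

The standard cell potential is +1.06 − (−0.77) = +1.83 V, with n = 2 electrons in the balanced equation.
The reaction quotient is [Br-(aq)]^2·[Zn2+(aq)] = 5.83×10^−5; by Nernst, E = +1.83 − (0.0571/2)(−4.234) = +1.9509 V.
ΔG = −nFE = −(2)(96500)(+1.9509) J/mol = −377 kJ/mol.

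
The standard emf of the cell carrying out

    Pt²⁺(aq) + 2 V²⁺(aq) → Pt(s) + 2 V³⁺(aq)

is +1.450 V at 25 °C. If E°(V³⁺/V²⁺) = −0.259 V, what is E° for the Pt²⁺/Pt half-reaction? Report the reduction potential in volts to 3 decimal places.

+1.191 V

In the reaction as written the Pt²⁺/Pt couple is reduced (cathode) and V³⁺/V²⁺ is oxidized (anode), so E°cell = E°(Pt²⁺/Pt) − E°(V³⁺/V²⁺).
E°(Pt²⁺/Pt) = E°cell + E°(anode) = +1.450 + (−0.259) = +1.191 V.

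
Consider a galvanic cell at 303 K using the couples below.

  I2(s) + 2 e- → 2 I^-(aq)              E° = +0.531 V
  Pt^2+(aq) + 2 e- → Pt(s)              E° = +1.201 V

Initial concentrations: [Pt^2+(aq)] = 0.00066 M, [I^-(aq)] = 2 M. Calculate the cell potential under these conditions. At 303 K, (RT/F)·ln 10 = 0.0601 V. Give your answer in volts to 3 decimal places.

+0.593 V

Since E°(Pt²⁺/Pt) > E°(I₂/I⁻), Pt²⁺/Pt serves as the cathode.
E°cell = E°cat − E°an = +1.201 − (+0.531) = +0.670 V; n = 2.
Balancing gives Pt^2+(aq) + 2 I^-(aq) → Pt(s) + I2(s); hence Q = 1 / ([Pt^2+(aq)]·[I^-(aq)]^2) = 379 (log Q = 2.578).
Applying E = E° − (RT ln10/nF)·log Q gives +0.670 − (0.0601/2)(2.578) = +0.593 V.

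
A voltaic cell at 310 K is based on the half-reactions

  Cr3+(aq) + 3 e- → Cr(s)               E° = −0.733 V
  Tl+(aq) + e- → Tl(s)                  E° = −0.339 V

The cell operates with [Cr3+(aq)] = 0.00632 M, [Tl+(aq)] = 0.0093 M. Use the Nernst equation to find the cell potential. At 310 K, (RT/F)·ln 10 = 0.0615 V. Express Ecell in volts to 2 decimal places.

+0.31 V

The Tl⁺/Tl couple has the more positive E°, so it is the cathode; Cr³⁺/Cr is the anode.
E°cell = −0.339 − (−0.733) = +0.394 V, with n = 3 electrons transferred.
The balanced reaction is 3 Tl+(aq) + Cr(s) → 3 Tl(s) + Cr3+(aq), so Q = [Cr3+(aq)] / [Tl+(aq)]^3 = 7.86×10^3 and log Q = 3.895.
By the Nernst equation, E = +0.394 − (0.0615/3)·(3.895) = +0.31 V.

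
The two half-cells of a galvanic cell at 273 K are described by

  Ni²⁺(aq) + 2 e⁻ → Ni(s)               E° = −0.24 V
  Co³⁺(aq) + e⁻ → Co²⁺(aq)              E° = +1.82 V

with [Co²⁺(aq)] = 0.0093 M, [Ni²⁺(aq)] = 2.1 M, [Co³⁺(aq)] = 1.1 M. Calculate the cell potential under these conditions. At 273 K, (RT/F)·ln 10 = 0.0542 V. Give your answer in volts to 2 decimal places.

Co³⁺/Co²⁺ is reduced (cathode, E° = +1.82 V) and Ni²⁺/Ni is oxidized (anode).
The standard potential is +1.82 − (−0.24) = +2.06 V and the balanced reaction transfers n = 2 electrons.
For the overall reaction 2 Co³⁺(aq) + Ni(s) → 2 Co²⁺(aq) + Ni²⁺(aq), Q = ([Co²⁺(aq)]^2·[Ni²⁺(aq)]) / [Co³⁺(aq)]^2 = 0.00015, giving log Q = −3.824.
Applying E = E° − (RT ln10/nF)·log Q gives +2.06 − (0.0542/2)(−3.824) = +2.16 V.

+2.16 V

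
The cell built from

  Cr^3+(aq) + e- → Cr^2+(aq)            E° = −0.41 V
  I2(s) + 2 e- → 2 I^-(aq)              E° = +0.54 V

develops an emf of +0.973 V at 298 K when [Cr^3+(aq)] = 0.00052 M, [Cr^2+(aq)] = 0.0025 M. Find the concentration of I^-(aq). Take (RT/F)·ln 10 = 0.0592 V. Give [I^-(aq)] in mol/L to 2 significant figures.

2.0 M

I₂/I⁻ is the cathode (higher E°); E°cell = +0.54 − (−0.41) = +0.95 V with n = 2.
From the Nernst equation, log Q = n(E° − E)/0.0592 = 2·(+0.95 − (+0.973))/0.0592 = −0.777.
Balancing electrons gives I2(s) + 2 Cr^2+(aq) → 2 I^-(aq) + 2 Cr^3+(aq); thus Q = ([I^-(aq)]^2·[Cr^3+(aq)]^2) / [Cr^2+(aq)]^2.
Substituting the known concentrations and solving, log [I^-(aq)] = 0.293 and [I^-(aq)] = 2.0 M.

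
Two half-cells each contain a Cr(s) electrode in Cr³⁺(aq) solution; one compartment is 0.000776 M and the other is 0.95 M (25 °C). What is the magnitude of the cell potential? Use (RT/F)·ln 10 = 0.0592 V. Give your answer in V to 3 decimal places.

0.061 V

For a concentration cell E°cell = 0, since both electrodes use the same couple.
The compartment with the higher Cr³⁺(aq) concentration (0.95 M) acts as the cathode; ions are reduced there and produced at the dilute (0.000776 M) anode.
With n = 3, Ecell = −(0.0592/3)·log([dilute]/[conc]) = −(0.0592/3)·log(0.000776/0.95) = +0.061 V.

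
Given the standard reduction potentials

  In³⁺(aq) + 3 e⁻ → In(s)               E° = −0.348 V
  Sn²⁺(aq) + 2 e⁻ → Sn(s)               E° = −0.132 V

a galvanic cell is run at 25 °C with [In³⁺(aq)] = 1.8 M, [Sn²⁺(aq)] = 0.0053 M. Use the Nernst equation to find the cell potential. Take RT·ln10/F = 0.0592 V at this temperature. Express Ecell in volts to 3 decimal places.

+0.144 V

Sn²⁺/Sn is reduced (cathode, E° = −0.132 V) and In³⁺/In is oxidized (anode).
E°cell = −0.132 − (−0.348) = +0.216 V, with n = 6 electrons transferred.
For the overall reaction 3 Sn²⁺(aq) + 2 In(s) → 3 Sn(s) + 2 In³⁺(aq), Q = [In³⁺(aq)]^2 / [Sn²⁺(aq)]^3 = 2.18×10^7, giving log Q = 7.338.
Applying E = E° − (RT ln10/nF)·log Q gives +0.216 − (0.0592/6)(7.338) = +0.144 V.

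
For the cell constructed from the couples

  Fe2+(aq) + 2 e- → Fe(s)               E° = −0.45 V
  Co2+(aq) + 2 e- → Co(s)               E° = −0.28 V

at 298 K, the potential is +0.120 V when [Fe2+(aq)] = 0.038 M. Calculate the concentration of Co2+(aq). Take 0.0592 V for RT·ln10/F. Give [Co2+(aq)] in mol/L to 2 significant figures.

0.00078 M

With Co²⁺/Co at the cathode and Fe²⁺/Fe at the anode, E°cell = −0.28 − (−0.45) = +0.17 V (n = 2).
Since E = E° − (0.0592/n)·log Q, log Q = n(E° − E)/0.0592 = 1.689.
For Co2+(aq) + Fe(s) → Co(s) + Fe2+(aq), the reaction quotient is Q = [Fe2+(aq)] / [Co2+(aq)].
Solving for the unknown gives log [Co2+(aq)] = −3.109, so [Co2+(aq)] ≈ 0.00078 M.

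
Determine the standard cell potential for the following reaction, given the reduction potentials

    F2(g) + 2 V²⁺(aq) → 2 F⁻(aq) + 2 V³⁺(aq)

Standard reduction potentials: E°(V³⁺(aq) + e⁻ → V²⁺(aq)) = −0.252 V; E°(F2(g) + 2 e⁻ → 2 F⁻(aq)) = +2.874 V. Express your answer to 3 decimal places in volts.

+3.126 V

In the reaction as written, F2(g) is reduced (cathode) and V³⁺(aq) is produced by oxidation at the anode.
E°cell = E°(cathode) − E°(anode) = +2.874 − (−0.252) = +3.126 V.
The positive value indicates the reaction is spontaneous as written.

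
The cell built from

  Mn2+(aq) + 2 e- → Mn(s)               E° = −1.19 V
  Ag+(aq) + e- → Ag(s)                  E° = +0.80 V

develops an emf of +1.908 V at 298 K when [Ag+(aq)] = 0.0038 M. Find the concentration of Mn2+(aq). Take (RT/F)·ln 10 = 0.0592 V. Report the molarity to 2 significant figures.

0.0085 M

With Ag⁺/Ag at the cathode and Mn²⁺/Mn at the anode, E°cell = +0.80 − (−1.19) = +1.99 V (n = 2).
Since E = E° − (0.0592/n)·log Q, log Q = n(E° − E)/0.0592 = 2.770.
For 2 Ag+(aq) + Mn(s) → 2 Ag(s) + Mn2+(aq), the reaction quotient is Q = [Mn2+(aq)] / [Ag+(aq)]^2.
Substituting the known concentrations and solving, log [Mn2+(aq)] = −2.070 and [Mn2+(aq)] = 0.0085 M.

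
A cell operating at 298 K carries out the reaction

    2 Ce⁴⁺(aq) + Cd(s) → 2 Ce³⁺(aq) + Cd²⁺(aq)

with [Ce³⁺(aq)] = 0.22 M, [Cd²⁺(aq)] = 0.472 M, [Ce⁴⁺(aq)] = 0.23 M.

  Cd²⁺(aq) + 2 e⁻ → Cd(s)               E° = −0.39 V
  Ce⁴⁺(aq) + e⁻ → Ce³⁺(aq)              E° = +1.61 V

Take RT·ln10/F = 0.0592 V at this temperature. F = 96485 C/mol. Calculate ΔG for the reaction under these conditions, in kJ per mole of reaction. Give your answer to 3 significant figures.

−388 kJ/mol

The standard cell potential is +1.61 − (−0.39) = +2.00 V, with n = 2 electrons in the balanced equation.
Q = ([Ce³⁺(aq)]^2·[Cd²⁺(aq)]) / [Ce⁴⁺(aq)]^2 = 0.432, so log Q = −0.365 and E = +2.00 − (0.0592/2)(−0.365) = +2.0108 V.
Finally ΔG = −nFE = −(2)(96485 C/mol)(+2.0108 V) = −388 kJ/mol.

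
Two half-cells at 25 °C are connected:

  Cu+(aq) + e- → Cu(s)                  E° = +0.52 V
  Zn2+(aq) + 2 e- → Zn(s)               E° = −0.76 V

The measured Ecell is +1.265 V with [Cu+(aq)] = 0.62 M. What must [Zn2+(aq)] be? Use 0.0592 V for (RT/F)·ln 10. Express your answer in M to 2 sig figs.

Cu⁺/Cu is the cathode (higher E°); E°cell = +0.52 − (−0.76) = +1.28 V with n = 2.
From the Nernst equation, log Q = n(E° − E)/0.0592 = 2·(+1.28 − (+1.265))/0.0592 = 0.507.
The balanced reaction is 2 Cu+(aq) + Zn(s) → 2 Cu(s) + Zn2+(aq), so Q = [Zn2+(aq)] / [Cu+(aq)]^2.
Solving for the unknown gives log [Zn2+(aq)] = 0.092, so [Zn2+(aq)] ≈ 1.2 M.

1.2 M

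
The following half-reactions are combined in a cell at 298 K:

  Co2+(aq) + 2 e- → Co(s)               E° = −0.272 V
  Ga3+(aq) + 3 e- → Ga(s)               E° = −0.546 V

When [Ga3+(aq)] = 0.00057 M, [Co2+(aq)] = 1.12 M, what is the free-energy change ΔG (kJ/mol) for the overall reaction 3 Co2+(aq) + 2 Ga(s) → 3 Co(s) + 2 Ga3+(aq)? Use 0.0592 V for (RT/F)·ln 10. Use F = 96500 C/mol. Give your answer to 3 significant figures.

−197 kJ/mol

With Co²⁺/Co reduced at the cathode, E°cell = −0.272 − (−0.546) = +0.274 V and n = 6.
Q = [Ga3+(aq)]^2 / [Co2+(aq)]^3 = 2.31×10^−7, so log Q = −6.636 and E = +0.274 − (0.0592/6)(−6.636) = +0.3395 V.
Finally ΔG = −nFE = −(6)(96500 C/mol)(+0.3395 V) = −197 kJ/mol.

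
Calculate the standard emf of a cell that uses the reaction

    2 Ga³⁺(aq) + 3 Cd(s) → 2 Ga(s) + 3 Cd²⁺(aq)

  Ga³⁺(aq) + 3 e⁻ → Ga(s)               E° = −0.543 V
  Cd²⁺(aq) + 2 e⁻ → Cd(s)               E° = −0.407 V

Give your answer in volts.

−0.136 V

Ga³⁺(aq) gains electrons, so the Ga³⁺/Ga couple is the cathode; the Cd²⁺/Cd couple is the anode.
E°cell = E°(cathode) − E°(anode) = −0.543 − (−0.407) = −0.136 V.
The negative E°cell means the reaction is non-spontaneous in the direction written.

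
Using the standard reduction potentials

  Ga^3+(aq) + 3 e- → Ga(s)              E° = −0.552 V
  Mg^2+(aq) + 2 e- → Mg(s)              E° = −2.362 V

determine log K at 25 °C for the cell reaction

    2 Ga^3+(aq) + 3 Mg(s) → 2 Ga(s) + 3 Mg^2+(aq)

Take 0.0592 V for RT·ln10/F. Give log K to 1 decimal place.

The Ga³⁺/Ga couple is reduced (cathode); E°cell = −0.552 − (−2.362) = +1.810 V with n = 6.
At equilibrium E = 0, so log K = nE°cell / 0.0592 = (6)(+1.810) / 0.0592 = 183.4.

log K = 183.4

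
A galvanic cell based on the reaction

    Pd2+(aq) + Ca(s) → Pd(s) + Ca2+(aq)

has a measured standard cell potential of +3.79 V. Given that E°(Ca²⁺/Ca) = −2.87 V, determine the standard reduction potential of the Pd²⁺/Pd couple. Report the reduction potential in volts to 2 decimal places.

In the reaction as written the Pd²⁺/Pd couple is reduced (cathode) and Ca²⁺/Ca is oxidized (anode), so E°cell = E°(Pd²⁺/Pd) − E°(Ca²⁺/Ca).
E°(Pd²⁺/Pd) = E°cell + E°(anode) = +3.79 + (−2.87) = +0.92 V.

+0.92 V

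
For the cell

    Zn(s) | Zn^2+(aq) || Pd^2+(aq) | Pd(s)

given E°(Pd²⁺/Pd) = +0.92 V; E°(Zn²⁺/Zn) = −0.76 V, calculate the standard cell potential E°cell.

By convention the left-hand electrode in cell notation is the anode (oxidation) and the right-hand electrode is the cathode (reduction).
E°cell = E°(right) − E°(left) = +0.92 − (−0.76) = +1.68 V.

+1.68 V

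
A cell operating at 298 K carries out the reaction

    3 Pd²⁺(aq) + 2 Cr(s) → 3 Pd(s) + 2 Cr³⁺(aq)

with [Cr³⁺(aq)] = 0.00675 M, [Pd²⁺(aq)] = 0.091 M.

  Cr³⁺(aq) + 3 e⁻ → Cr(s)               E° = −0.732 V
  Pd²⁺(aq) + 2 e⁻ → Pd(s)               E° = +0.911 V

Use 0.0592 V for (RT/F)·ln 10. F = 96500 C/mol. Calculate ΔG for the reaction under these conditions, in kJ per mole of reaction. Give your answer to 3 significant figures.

With Pd²⁺/Pd reduced at the cathode, E°cell = +0.911 − (−0.732) = +1.643 V and n = 6.
Q = [Cr³⁺(aq)]^2 / [Pd²⁺(aq)]^3 = 0.0605, so log Q = −1.219 and E = +1.643 − (0.0592/6)(−1.219) = +1.6550 V.
ΔG = −nFE = −(6)(96500)(+1.6550) J/mol = −958 kJ/mol.

−958 kJ/mol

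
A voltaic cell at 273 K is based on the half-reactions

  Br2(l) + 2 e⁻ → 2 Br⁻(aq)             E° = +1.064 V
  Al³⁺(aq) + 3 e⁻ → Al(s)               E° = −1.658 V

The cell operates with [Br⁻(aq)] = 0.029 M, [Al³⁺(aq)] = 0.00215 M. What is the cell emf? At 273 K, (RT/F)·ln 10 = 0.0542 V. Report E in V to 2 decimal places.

The Br₂/Br⁻ couple has the more positive E°, so it is the cathode; Al³⁺/Al is the anode.
The standard potential is +1.064 − (−1.658) = +2.722 V and the balanced reaction transfers n = 6 electrons.
For the overall reaction 3 Br2(l) + 2 Al(s) → 6 Br⁻(aq) + 2 Al³⁺(aq), Q = [Br⁻(aq)]^6·[Al³⁺(aq)]^2 = 2.75×10^−15, giving log Q = −14.561.
By the Nernst equation, E = +2.722 − (0.0542/6)·(−14.561) = +2.85 V.

+2.85 V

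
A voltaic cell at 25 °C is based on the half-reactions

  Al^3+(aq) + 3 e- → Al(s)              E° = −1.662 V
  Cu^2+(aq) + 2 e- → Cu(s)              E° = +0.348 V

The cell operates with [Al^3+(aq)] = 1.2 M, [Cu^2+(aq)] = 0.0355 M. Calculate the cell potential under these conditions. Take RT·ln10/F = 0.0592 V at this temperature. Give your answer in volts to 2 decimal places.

+1.97 V

The Cu²⁺/Cu couple has the more positive E°, so it is the cathode; Al³⁺/Al is the anode.
E°cell = +0.348 − (−1.662) = +2.010 V, with n = 6 electrons transferred.
For the overall reaction 3 Cu^2+(aq) + 2 Al(s) → 3 Cu(s) + 2 Al^3+(aq), Q = [Al^3+(aq)]^2 / [Cu^2+(aq)]^3 = 3.22×10^4, giving log Q = 4.508.
By the Nernst equation, E = +2.010 − (0.0592/6)·(4.508) = +1.97 V.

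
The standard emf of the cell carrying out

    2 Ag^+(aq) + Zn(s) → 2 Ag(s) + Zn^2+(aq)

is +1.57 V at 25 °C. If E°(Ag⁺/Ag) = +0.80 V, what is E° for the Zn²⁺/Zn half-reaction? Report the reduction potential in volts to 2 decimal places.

In the reaction as written the Ag⁺/Ag couple is reduced (cathode) and Zn²⁺/Zn is oxidized (anode), so E°cell = E°(Ag⁺/Ag) − E°(Zn²⁺/Zn).
E°(Zn²⁺/Zn) = E°(cathode) − E°cell = +0.80 − (+1.57) = −0.77 V.

−0.77 V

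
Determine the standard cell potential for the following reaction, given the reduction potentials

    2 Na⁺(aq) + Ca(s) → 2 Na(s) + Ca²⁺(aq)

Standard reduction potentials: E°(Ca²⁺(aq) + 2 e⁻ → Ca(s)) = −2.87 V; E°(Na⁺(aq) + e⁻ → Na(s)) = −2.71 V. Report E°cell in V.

+0.16 V

In the reaction as written, Na⁺(aq) is reduced (cathode) and Ca²⁺(aq) is produced by oxidation at the anode.
E°cell = E°(cathode) − E°(anode) = −2.71 − (−2.87) = +0.16 V.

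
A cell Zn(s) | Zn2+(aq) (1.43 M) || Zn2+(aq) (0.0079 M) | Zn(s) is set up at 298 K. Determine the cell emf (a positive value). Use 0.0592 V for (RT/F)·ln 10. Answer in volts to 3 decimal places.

For a concentration cell E°cell = 0, since both electrodes use the same couple.
The compartment with the higher Zn2+(aq) concentration (1.43 M) acts as the cathode; ions are reduced there and produced at the dilute (0.0079 M) anode.
With n = 2, Ecell = −(0.0592/2)·log([dilute]/[conc]) = −(0.0592/2)·log(0.0079/1.43) = +0.067 V.

0.067 V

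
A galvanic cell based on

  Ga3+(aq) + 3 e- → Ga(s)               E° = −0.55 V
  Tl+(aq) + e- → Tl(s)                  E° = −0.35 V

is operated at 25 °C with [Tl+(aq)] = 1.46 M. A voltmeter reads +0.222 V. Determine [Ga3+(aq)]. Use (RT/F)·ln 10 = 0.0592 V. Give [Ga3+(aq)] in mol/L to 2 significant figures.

0.24 M

Tl⁺/Tl is the cathode (higher E°); E°cell = −0.35 − (−0.55) = +0.20 V with n = 3.
Rearranging E = E° − (0.0592/n)·log Q gives log Q = 3(+0.20 − (+0.222))/0.0592 = −1.115.
For 3 Tl+(aq) + Ga(s) → 3 Tl(s) + Ga3+(aq), the reaction quotient is Q = [Ga3+(aq)] / [Tl+(aq)]^3.
Isolating [Ga3+(aq)] in Q = 10^{−1.115} yields log [Ga3+(aq)] = −0.622, i.e. 0.24 M.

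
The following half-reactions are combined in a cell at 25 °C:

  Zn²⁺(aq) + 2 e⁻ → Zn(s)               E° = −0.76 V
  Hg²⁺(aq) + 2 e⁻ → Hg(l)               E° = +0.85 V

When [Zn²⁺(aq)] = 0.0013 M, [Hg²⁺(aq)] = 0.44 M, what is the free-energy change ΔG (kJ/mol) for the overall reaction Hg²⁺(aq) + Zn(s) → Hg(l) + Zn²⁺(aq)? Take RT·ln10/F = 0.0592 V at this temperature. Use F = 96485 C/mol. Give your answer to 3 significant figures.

−325 kJ/mol

The standard cell potential is +0.85 − (−0.76) = +1.61 V, with n = 2 electrons in the balanced equation.
Q = [Zn²⁺(aq)] / [Hg²⁺(aq)] = 0.00295, so log Q = −2.530 and E = +1.61 − (0.0592/2)(−2.530) = +1.6849 V.
Then ΔG = −nFE = −2 × 96485 × +1.6849 J/mol = −325 kJ/mol.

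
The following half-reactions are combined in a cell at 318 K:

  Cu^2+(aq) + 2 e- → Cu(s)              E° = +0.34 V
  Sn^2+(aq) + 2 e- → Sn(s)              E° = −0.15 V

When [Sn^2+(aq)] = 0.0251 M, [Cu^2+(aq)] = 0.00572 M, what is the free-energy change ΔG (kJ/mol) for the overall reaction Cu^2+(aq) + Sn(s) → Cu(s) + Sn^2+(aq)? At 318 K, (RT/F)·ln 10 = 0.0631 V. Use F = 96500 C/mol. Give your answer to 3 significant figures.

−90.7 kJ/mol

With Cu²⁺/Cu reduced at the cathode, E°cell = +0.34 − (−0.15) = +0.49 V and n = 2.
The reaction quotient is [Sn^2+(aq)] / [Cu^2+(aq)] = 4.39; by Nernst, E = +0.49 − (0.0631/2)(0.642) = +0.4697 V.
Finally ΔG = −nFE = −(2)(96500 C/mol)(+0.4697 V) = −90.7 kJ/mol.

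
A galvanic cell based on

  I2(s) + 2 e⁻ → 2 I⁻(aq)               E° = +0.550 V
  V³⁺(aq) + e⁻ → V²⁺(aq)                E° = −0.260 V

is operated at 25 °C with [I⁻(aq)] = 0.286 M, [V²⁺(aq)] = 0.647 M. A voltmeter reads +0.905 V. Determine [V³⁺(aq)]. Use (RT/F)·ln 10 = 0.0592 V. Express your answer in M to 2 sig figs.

The I₂/I⁻ couple has the larger reduction potential, so it is the cathode: E°cell = +0.550 − (−0.260) = +0.810 V and n = 2.
Since E = E° − (0.0592/n)·log Q, log Q = n(E° − E)/0.0592 = −3.209.
For I2(s) + 2 V²⁺(aq) → 2 I⁻(aq) + 2 V³⁺(aq), the reaction quotient is Q = ([I⁻(aq)]^2·[V³⁺(aq)]^2) / [V²⁺(aq)]^2.
Substituting the known concentrations and solving, log [V³⁺(aq)] = −1.250 and [V³⁺(aq)] = 0.056 M.

0.056 M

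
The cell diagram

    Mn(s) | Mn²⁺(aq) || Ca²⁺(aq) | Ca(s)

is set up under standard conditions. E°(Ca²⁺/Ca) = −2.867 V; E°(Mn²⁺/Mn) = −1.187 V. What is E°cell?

−1.680 V

By convention the left-hand electrode in cell notation is the anode (oxidation) and the right-hand electrode is the cathode (reduction).
E°cell = E°(right) − E°(left) = −2.867 − (−1.187) = −1.680 V.
The negative sign shows that, as written, the cell would require an external voltage to drive the reaction.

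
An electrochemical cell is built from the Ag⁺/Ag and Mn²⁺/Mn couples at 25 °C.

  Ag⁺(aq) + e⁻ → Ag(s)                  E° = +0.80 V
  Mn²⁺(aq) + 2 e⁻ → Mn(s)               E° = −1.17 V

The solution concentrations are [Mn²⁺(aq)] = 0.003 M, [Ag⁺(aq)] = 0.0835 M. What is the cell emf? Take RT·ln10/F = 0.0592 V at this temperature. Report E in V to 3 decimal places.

Ag⁺/Ag is reduced (cathode, E° = +0.80 V) and Mn²⁺/Mn is oxidized (anode).
E°cell = +0.80 − (−1.17) = +1.97 V, with n = 2 electrons transferred.
Balancing gives 2 Ag⁺(aq) + Mn(s) → 2 Ag(s) + Mn²⁺(aq); hence Q = [Mn²⁺(aq)] / [Ag⁺(aq)]^2 = 0.43 (log Q = −0.366).
Applying E = E° − (RT ln10/nF)·log Q gives +1.97 − (0.0592/2)(−0.366) = +1.981 V.

+1.981 V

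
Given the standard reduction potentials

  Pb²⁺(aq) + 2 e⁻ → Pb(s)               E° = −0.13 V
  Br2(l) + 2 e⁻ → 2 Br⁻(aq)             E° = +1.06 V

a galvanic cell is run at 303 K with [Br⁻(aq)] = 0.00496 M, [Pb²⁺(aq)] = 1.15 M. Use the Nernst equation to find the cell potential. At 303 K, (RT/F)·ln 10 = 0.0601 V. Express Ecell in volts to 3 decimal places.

+1.327 V

The Br₂/Br⁻ couple has the more positive E°, so it is the cathode; Pb²⁺/Pb is the anode.
E°cell = +1.06 − (−0.13) = +1.19 V, with n = 2 electrons transferred.
The balanced reaction is Br2(l) + Pb(s) → 2 Br⁻(aq) + Pb²⁺(aq), so Q = [Br⁻(aq)]^2·[Pb²⁺(aq)] = 2.83×10^−5 and log Q = −4.548.
Applying E = E° − (RT ln10/nF)·log Q gives +1.19 − (0.0601/2)(−4.548) = +1.327 V.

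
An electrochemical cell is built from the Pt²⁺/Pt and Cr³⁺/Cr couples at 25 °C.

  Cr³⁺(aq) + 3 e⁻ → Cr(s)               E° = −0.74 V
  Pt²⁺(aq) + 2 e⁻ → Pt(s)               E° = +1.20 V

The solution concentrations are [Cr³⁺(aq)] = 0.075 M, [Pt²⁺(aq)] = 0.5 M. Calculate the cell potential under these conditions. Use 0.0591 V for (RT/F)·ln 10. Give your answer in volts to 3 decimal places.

+1.953 V

Pt²⁺/Pt is reduced (cathode, E° = +1.20 V) and Cr³⁺/Cr is oxidized (anode).
The standard potential is +1.20 − (−0.74) = +1.94 V and the balanced reaction transfers n = 6 electrons.
For the overall reaction 3 Pt²⁺(aq) + 2 Cr(s) → 3 Pt(s) + 2 Cr³⁺(aq), Q = [Cr³⁺(aq)]^2 / [Pt²⁺(aq)]^3 = 0.045, giving log Q = −1.347.
Applying E = E° − (RT ln10/nF)·log Q gives +1.94 − (0.0591/6)(−1.347) = +1.953 V.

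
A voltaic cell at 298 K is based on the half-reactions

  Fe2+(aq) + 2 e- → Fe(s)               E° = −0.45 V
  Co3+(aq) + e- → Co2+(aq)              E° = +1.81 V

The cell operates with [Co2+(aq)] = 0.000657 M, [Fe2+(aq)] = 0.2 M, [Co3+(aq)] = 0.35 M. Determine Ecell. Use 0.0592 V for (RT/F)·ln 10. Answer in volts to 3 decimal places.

Since E°(Co³⁺/Co²⁺) > E°(Fe²⁺/Fe), Co³⁺/Co²⁺ serves as the cathode.
E°cell = E°cat − E°an = +1.81 − (−0.45) = +2.26 V; n = 2.
The balanced reaction is 2 Co3+(aq) + Fe(s) → 2 Co2+(aq) + Fe2+(aq), so Q = ([Co2+(aq)]^2·[Fe2+(aq)]) / [Co3+(aq)]^2 = 7.05×10^−7 and log Q = −6.152.
By the Nernst equation, E = +2.26 − (0.0592/2)·(−6.152) = +2.442 V.

+2.442 V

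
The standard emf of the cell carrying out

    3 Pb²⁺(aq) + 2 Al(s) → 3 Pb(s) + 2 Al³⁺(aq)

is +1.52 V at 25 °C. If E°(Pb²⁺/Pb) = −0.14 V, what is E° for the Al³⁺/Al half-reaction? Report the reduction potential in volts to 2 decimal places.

−1.66 V

In the reaction as written the Pb²⁺/Pb couple is reduced (cathode) and Al³⁺/Al is oxidized (anode), so E°cell = E°(Pb²⁺/Pb) − E°(Al³⁺/Al).
E°(Al³⁺/Al) = E°(cathode) − E°cell = −0.14 − (+1.52) = −1.66 V.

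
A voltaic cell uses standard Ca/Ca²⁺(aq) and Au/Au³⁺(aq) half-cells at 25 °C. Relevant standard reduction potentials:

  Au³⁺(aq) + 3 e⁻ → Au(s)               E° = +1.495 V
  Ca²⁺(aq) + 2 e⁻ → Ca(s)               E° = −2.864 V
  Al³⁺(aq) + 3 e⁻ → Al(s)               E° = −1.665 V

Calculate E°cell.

The Au³⁺/Au couple has the higher E°, so Au ion is reduced (cathode) and Ca is oxidized (anode).
E°cell = E°(cathode) − E°(anode) = +1.495 − (−2.864) = +4.359 V.

+4.359 V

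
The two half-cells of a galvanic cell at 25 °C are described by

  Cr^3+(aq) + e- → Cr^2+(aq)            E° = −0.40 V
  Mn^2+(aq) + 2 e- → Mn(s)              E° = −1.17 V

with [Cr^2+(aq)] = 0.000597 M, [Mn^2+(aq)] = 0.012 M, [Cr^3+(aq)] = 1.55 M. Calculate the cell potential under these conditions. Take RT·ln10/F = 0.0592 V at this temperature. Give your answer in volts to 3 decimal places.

+1.029 V

Cr³⁺/Cr²⁺ is reduced (cathode, E° = −0.40 V) and Mn²⁺/Mn is oxidized (anode).
E°cell = E°cat − E°an = −0.40 − (−1.17) = +0.77 V; n = 2.
The balanced reaction is 2 Cr^3+(aq) + Mn(s) → 2 Cr^2+(aq) + Mn^2+(aq), so Q = ([Cr^2+(aq)]^2·[Mn^2+(aq)]) / [Cr^3+(aq)]^2 = 1.78×10^−9 and log Q = −8.750.
Applying E = E° − (RT ln10/nF)·log Q gives +0.77 − (0.0592/2)(−8.750) = +1.029 V.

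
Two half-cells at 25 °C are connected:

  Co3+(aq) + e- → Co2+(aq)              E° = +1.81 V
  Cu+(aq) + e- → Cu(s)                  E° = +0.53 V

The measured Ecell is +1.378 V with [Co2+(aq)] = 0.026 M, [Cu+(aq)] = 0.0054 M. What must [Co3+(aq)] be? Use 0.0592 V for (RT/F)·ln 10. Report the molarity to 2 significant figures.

0.0063 M

With Co³⁺/Co²⁺ at the cathode and Cu⁺/Cu at the anode, E°cell = +1.81 − (+0.53) = +1.28 V (n = 1).
Since E = E° − (0.0592/n)·log Q, log Q = n(E° − E)/0.0592 = −1.655.
The balanced reaction is Co3+(aq) + Cu(s) → Co2+(aq) + Cu+(aq), so Q = ([Co2+(aq)]·[Cu+(aq)]) / [Co3+(aq)].
Solving for the unknown gives log [Co3+(aq)] = −2.198, so [Co3+(aq)] ≈ 0.0063 M.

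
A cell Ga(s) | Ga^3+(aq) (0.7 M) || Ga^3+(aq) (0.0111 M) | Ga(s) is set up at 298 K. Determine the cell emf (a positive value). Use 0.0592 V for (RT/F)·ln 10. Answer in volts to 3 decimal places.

0.036 V

For a concentration cell E°cell = 0, since both electrodes use the same couple.
The compartment with the higher Ga^3+(aq) concentration (0.7 M) acts as the cathode; ions are reduced there and produced at the dilute (0.0111 M) anode.
With n = 3, Ecell = −(0.0592/3)·log([dilute]/[conc]) = −(0.0592/3)·log(0.0111/0.7) = +0.036 V.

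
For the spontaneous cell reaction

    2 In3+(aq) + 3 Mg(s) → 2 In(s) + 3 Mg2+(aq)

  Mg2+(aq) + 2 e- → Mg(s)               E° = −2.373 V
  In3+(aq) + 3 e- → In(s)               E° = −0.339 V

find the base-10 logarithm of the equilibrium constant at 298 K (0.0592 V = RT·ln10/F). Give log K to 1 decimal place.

The In³⁺/In couple is reduced (cathode); E°cell = −0.339 − (−2.373) = +2.034 V with n = 6.
At equilibrium E = 0, so log K = nE°cell / 0.0592 = (6)(+2.034) / 0.0592 = 206.1.

log K = 206.1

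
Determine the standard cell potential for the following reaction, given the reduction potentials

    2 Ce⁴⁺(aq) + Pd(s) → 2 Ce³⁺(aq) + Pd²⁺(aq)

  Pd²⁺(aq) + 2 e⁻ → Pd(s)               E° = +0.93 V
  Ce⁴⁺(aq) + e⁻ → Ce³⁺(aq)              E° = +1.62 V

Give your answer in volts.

Ce⁴⁺(aq) gains electrons, so the Ce⁴⁺/Ce³⁺ couple is the cathode; the Pd²⁺/Pd couple is the anode.
E°cell = E°(cathode) − E°(anode) = +1.62 − (+0.93) = +0.69 V.
The positive value indicates the reaction is spontaneous as written.

+0.69 V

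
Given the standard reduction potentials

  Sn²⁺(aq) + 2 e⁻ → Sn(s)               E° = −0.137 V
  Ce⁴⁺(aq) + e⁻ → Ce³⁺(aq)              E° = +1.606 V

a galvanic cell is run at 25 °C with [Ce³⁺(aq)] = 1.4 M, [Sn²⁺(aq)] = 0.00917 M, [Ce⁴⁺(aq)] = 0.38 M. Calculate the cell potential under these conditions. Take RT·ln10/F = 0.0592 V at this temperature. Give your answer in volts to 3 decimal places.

Ce⁴⁺/Ce³⁺ is reduced (cathode, E° = +1.606 V) and Sn²⁺/Sn is oxidized (anode).
E°cell = E°cat − E°an = +1.606 − (−0.137) = +1.743 V; n = 2.
Balancing gives 2 Ce⁴⁺(aq) + Sn(s) → 2 Ce³⁺(aq) + Sn²⁺(aq); hence Q = ([Ce³⁺(aq)]^2·[Sn²⁺(aq)]) / [Ce⁴⁺(aq)]^2 = 0.124 (log Q = −0.905).
By the Nernst equation, E = +1.743 − (0.0592/2)·(−0.905) = +1.770 V.

+1.770 V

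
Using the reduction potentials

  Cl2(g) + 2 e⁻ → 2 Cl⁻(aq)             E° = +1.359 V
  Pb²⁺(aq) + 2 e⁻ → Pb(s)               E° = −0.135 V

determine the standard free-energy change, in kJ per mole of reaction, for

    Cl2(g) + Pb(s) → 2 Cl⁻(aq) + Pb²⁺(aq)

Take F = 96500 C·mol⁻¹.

In the reaction as written Cl2(g) is reduced, so the Cl₂/Cl⁻ couple is the cathode and Pb²⁺/Pb is the anode.
E°cell = +1.359 − (−0.135) = +1.494 V; balancing electrons gives n = 2.
ΔG° = −nFE°cell = −(2)(96500)(+1.494) J/mol = −288 kJ/mol.

−288 kJ/mol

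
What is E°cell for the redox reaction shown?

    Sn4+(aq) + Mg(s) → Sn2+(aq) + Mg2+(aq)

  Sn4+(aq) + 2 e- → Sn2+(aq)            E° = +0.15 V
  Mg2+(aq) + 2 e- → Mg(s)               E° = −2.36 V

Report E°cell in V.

+2.51 V

Sn4+(aq) gains electrons, so the Sn⁴⁺/Sn²⁺ couple is the cathode; the Mg²⁺/Mg couple is the anode.
E°cell = E°(cathode) − E°(anode) = +0.15 − (−2.36) = +2.51 V.
The positive value indicates the reaction is spontaneous as written.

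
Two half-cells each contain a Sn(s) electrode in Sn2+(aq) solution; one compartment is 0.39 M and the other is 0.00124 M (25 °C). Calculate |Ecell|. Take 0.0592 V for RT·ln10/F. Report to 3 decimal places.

For a concentration cell E°cell = 0, since both electrodes use the same couple.
The compartment with the higher Sn2+(aq) concentration (0.39 M) acts as the cathode; ions are reduced there and produced at the dilute (0.00124 M) anode.
With n = 2, Ecell = −(0.0592/2)·log([dilute]/[conc]) = −(0.0592/2)·log(0.00124/0.39) = +0.074 V.

0.074 V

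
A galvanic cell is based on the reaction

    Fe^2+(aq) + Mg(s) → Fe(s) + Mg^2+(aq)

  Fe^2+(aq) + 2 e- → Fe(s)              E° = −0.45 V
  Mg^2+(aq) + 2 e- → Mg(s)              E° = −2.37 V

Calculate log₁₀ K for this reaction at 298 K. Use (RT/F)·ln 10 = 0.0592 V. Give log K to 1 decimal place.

log K = 64.9

The Fe²⁺/Fe couple is reduced (cathode); E°cell = −0.45 − (−2.37) = +1.92 V with n = 2.
At equilibrium E = 0, so log K = nE°cell / 0.0592 = (2)(+1.92) / 0.0592 = 64.9.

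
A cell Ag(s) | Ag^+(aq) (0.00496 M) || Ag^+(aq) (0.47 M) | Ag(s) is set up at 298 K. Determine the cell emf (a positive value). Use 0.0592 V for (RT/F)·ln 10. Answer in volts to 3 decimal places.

0.117 V

For a concentration cell E°cell = 0, since both electrodes use the same couple.
The compartment with the higher Ag^+(aq) concentration (0.47 M) acts as the cathode; ions are reduced there and produced at the dilute (0.00496 M) anode.
With n = 1, Ecell = −(0.0592/1)·log([dilute]/[conc]) = −(0.0592/1)·log(0.00496/0.47) = +0.117 V.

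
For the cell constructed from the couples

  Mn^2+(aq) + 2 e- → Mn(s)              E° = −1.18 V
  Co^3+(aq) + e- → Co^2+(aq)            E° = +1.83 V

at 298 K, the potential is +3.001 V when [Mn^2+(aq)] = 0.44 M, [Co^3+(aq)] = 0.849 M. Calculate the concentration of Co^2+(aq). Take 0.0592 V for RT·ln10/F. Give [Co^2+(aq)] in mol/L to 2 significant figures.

1.8 M

With Co³⁺/Co²⁺ at the cathode and Mn²⁺/Mn at the anode, E°cell = +1.83 − (−1.18) = +3.01 V (n = 2).
Since E = E° − (0.0592/n)·log Q, log Q = n(E° − E)/0.0592 = 0.304.
The balanced reaction is 2 Co^3+(aq) + Mn(s) → 2 Co^2+(aq) + Mn^2+(aq), so Q = ([Co^2+(aq)]^2·[Mn^2+(aq)]) / [Co^3+(aq)]^2.
Isolating [Co^2+(aq)] in Q = 10^{0.304} yields log [Co^2+(aq)] = 0.259, i.e. 1.8 M.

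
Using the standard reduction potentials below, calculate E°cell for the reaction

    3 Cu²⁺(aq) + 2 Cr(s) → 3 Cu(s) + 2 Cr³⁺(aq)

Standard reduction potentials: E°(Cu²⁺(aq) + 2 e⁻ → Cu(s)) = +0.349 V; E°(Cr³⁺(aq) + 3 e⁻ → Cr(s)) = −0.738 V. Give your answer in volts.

+1.087 V

In the reaction as written, Cu²⁺(aq) is reduced (cathode) and Cr³⁺(aq) is produced by oxidation at the anode.
E°cell = E°(cathode) − E°(anode) = +0.349 − (−0.738) = +1.087 V.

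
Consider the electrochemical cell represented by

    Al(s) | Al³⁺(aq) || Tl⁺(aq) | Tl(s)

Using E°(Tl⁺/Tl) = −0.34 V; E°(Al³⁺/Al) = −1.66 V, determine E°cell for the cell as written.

By convention the left-hand electrode in cell notation is the anode (oxidation) and the right-hand electrode is the cathode (reduction).
E°cell = E°(right) − E°(left) = −0.34 − (−1.66) = +1.32 V.

+1.32 V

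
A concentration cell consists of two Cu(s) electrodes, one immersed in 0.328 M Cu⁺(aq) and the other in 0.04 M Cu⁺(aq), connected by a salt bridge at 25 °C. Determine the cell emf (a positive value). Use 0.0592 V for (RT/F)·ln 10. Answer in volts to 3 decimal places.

0.054 V

For a concentration cell E°cell = 0, since both electrodes use the same couple.
The compartment with the higher Cu⁺(aq) concentration (0.328 M) acts as the cathode; ions are reduced there and produced at the dilute (0.04 M) anode.
With n = 1, Ecell = −(0.0592/1)·log([dilute]/[conc]) = −(0.0592/1)·log(0.04/0.328) = +0.054 V.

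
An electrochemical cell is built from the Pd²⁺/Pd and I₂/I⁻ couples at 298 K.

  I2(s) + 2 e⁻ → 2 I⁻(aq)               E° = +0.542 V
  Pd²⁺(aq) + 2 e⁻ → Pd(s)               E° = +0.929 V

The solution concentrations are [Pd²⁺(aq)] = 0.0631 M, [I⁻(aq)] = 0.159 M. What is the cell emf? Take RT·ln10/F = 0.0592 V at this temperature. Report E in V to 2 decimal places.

+0.30 V

Pd²⁺/Pd is reduced (cathode, E° = +0.929 V) and I₂/I⁻ is oxidized (anode).
E°cell = +0.929 − (+0.542) = +0.387 V, with n = 2 electrons transferred.
The balanced reaction is Pd²⁺(aq) + 2 I⁻(aq) → Pd(s) + I2(s), so Q = 1 / ([Pd²⁺(aq)]·[I⁻(aq)]^2) = 627 and log Q = 2.797.
Applying E = E° − (RT ln10/nF)·log Q gives +0.387 − (0.0592/2)(2.797) = +0.30 V.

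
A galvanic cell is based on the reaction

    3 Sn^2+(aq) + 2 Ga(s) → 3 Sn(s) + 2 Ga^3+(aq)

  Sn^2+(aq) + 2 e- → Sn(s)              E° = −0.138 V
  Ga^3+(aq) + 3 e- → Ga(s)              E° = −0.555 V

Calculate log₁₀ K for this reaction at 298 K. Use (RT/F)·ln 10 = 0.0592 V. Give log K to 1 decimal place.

log K = 42.3

The Sn²⁺/Sn couple is reduced (cathode); E°cell = −0.138 − (−0.555) = +0.417 V with n = 6.
At equilibrium E = 0, so log K = nE°cell / 0.0592 = (6)(+0.417) / 0.0592 = 42.3.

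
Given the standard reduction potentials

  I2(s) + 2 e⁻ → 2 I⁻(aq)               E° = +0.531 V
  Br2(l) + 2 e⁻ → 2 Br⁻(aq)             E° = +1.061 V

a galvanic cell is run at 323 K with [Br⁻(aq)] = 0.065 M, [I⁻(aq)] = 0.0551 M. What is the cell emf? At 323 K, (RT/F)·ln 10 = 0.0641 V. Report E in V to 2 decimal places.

Since E°(Br₂/Br⁻) > E°(I₂/I⁻), Br₂/Br⁻ serves as the cathode.
E°cell = E°cat − E°an = +1.061 − (+0.531) = +0.530 V; n = 2.
The balanced reaction is Br2(l) + 2 I⁻(aq) → 2 Br⁻(aq) + I2(s), so Q = [Br⁻(aq)]^2 / [I⁻(aq)]^2 = 1.39 and log Q = 0.144.
Applying E = E° − (RT ln10/nF)·log Q gives +0.530 − (0.0641/2)(0.144) = +0.53 V.

+0.53 V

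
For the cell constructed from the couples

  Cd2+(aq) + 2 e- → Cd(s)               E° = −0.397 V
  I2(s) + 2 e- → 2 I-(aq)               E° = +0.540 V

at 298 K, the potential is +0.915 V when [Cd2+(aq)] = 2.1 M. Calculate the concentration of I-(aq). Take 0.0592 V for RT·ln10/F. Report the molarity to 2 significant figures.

1.6 M

I₂/I⁻ is the cathode (higher E°); E°cell = +0.540 − (−0.397) = +0.937 V with n = 2.
Rearranging E = E° − (0.0592/n)·log Q gives log Q = 2(+0.937 − (+0.915))/0.0592 = 0.743.
For I2(s) + Cd(s) → 2 I-(aq) + Cd2+(aq), the reaction quotient is Q = [I-(aq)]^2·[Cd2+(aq)].
Solving for the unknown gives log [I-(aq)] = 0.210, so [I-(aq)] ≈ 1.6 M.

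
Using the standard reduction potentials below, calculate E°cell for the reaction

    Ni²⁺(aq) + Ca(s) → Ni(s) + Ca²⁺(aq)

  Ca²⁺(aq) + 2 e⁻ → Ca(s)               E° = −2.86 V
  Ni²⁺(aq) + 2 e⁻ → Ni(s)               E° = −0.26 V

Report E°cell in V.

+2.60 V

Ni²⁺(aq) gains electrons, so the Ni²⁺/Ni couple is the cathode; the Ca²⁺/Ca couple is the anode.
E°cell = E°(cathode) − E°(anode) = −0.26 − (−2.86) = +2.60 V.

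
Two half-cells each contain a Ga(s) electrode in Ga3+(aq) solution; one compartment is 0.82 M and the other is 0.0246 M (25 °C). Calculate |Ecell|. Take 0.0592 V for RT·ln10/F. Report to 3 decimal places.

0.030 V

For a concentration cell E°cell = 0, since both electrodes use the same couple.
The compartment with the higher Ga3+(aq) concentration (0.82 M) acts as the cathode; ions are reduced there and produced at the dilute (0.0246 M) anode.
With n = 3, Ecell = −(0.0592/3)·log([dilute]/[conc]) = −(0.0592/3)·log(0.0246/0.82) = +0.030 V.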